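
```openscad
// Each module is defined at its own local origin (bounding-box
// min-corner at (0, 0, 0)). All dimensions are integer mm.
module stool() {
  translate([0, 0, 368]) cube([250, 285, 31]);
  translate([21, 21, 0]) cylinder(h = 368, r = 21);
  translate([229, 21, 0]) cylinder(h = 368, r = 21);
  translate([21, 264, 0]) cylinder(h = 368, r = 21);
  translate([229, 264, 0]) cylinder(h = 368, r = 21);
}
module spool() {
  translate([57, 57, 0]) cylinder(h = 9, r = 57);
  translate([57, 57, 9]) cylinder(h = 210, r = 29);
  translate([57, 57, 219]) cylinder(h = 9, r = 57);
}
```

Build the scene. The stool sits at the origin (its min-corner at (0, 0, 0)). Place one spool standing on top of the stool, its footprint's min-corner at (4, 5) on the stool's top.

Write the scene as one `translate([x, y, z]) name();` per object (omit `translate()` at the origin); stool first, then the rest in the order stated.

stool();
translate([4, 5, 399]) spool();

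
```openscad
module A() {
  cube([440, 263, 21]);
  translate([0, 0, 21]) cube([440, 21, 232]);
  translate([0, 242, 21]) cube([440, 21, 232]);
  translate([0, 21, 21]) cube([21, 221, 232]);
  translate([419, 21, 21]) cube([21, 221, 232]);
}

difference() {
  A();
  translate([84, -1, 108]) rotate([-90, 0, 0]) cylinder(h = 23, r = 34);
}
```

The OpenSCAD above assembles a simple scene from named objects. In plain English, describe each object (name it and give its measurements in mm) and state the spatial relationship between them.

A is an open-topped rectangular box: outside dimensions 440×263×253 mm, with a uniform wall and base thickness of 21 mm. The base is a full 440×263 slab on the floor; four walls sit on top of the base. The front and back walls (the −y and +y sides) span the full width; the two side walls fit between them.

The open box has a circular hole of radius 34 mm through its front wall, centred at (x = 84, z = 108).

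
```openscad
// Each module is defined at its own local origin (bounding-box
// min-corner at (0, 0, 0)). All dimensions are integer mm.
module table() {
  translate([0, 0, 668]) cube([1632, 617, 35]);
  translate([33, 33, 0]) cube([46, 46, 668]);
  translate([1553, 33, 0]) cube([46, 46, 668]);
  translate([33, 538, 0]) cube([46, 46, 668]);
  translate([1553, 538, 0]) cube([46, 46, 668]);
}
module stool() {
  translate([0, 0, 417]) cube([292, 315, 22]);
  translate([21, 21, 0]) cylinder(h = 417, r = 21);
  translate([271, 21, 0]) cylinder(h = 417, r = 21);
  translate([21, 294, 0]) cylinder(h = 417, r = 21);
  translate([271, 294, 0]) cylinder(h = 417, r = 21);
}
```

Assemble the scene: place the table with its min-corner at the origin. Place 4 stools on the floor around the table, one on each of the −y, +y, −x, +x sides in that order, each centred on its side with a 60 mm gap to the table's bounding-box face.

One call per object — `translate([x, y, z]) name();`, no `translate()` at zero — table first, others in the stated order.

table();
translate([670, -375, 0]) stool();
translate([670, 677, 0]) stool();
translate([-352, 151, 0]) stool();
translate([1692, 151, 0]) stool();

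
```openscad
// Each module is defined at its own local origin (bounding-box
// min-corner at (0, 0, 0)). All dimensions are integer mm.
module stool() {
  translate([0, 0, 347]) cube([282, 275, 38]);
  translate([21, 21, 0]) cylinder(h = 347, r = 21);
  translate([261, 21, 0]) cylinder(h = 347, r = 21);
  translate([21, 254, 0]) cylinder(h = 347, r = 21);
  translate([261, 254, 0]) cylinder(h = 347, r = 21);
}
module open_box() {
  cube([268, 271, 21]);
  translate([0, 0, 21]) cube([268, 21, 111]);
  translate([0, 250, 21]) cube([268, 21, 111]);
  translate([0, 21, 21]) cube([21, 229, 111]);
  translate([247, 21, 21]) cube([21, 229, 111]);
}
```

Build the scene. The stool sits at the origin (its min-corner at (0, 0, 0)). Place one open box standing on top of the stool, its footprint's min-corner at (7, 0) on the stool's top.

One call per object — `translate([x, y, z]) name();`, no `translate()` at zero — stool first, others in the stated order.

stool();
translate([7, 0, 385]) open_box();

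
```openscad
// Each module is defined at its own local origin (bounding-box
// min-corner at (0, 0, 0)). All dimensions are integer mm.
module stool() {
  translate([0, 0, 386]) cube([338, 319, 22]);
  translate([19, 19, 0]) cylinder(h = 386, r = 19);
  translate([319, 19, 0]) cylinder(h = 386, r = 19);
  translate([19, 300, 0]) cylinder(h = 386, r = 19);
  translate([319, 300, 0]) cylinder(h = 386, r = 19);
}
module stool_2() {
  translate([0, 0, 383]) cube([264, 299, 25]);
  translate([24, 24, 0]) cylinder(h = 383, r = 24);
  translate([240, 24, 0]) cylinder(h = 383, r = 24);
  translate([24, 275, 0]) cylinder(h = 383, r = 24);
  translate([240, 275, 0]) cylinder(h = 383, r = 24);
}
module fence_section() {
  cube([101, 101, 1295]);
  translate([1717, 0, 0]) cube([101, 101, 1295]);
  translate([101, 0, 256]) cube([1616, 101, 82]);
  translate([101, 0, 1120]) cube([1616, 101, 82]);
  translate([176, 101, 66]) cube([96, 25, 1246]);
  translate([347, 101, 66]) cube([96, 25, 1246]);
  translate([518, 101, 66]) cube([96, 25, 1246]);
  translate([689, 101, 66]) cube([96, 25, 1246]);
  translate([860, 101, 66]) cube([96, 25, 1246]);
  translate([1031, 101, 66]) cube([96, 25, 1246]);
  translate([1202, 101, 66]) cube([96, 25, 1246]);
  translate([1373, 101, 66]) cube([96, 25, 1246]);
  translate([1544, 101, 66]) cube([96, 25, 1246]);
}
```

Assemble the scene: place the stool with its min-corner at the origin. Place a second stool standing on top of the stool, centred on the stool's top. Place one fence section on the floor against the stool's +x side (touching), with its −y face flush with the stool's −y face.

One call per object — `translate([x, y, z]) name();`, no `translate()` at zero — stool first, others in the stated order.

stool();
translate([37, 10, 408]) stool_2();
translate([338, 0, 0]) fence_section();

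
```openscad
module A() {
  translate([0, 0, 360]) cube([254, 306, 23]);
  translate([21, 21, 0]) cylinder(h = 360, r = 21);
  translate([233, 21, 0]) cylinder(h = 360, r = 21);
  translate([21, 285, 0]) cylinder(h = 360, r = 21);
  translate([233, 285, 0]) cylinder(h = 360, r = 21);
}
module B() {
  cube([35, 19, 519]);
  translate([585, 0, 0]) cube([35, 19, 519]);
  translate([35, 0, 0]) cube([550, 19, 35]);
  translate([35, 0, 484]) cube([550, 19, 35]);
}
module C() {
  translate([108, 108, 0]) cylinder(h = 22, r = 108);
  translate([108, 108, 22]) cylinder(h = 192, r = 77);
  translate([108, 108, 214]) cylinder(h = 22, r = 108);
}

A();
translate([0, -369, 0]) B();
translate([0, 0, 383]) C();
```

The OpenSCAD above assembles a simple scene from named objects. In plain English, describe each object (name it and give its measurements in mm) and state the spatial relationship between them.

A is a simple wooden stool: a rectangular seat 254 mm (x) by 306 mm (y), 23 mm thick, top face at z = 383 mm, on four round legs, each 42 mm in diameter. The legs rest on z = 0, each leg's axis is inset half a diameter from the nearest pair of seat edges (so the leg's bounding box is flush with the corner).

B is a picture frame with a 550×449 mm rectangular opening (x by z) and a uniform 35 mm border on every side. Frame depth is 19 mm along y. It is built from two vertical stiles running the full outside height and two horizontal rails spanning the gap between the stiles.

C is a spool: two coaxial disc flanges of radius 108 mm and thickness 22 mm, joined by a core cylinder of radius 77 mm and height 192 mm. The lower flange rests on z = 0 and the three cylinders share a vertical axis.

The picture frame is on the floor beside the stool on its −y side. The spool is on top of the stool.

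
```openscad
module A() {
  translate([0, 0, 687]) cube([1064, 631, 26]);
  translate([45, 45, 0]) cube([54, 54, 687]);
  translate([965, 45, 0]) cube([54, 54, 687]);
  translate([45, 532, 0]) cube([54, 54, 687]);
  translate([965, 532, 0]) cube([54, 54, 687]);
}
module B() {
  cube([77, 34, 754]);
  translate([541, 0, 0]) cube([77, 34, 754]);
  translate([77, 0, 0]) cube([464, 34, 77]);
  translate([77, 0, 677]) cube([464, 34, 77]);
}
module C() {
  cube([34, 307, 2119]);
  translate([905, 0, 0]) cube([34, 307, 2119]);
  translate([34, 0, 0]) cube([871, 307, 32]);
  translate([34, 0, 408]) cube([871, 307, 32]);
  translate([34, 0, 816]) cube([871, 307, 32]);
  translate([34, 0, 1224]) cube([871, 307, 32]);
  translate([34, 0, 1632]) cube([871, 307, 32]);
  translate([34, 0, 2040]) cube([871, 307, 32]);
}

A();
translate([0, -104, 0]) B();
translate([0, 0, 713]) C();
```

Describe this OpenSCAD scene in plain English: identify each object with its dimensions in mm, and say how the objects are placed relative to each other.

A is a table: top 1064 mm (x) × 631 mm (y), 26 mm thick, upper face at z = 713 mm, on four 54×54 mm square legs, each inset 45 mm from the nearest pair of top edges, running from z = 0 to the bottom of the top.

B is a picture frame with a 464×600 mm rectangular opening (x by z) and a uniform 77 mm border on every side. Frame depth is 34 mm along y. It is built from two vertical stiles running the full outside height and two horizontal rails spanning the gap between the stiles.

C is a bookshelf 939 mm wide overall, 307 mm deep and 2119 mm tall. The two sides are 34 mm thick vertical panels. 6 horizontal shelves of 32 mm thickness span between the inner faces of the sides; the lowest shelf sits on the floor and shelves are stacked with a clear vertical gap of 376 mm between each pair.

The picture frame is on the floor beside the table on its −y side. The bookshelf is on top of the table.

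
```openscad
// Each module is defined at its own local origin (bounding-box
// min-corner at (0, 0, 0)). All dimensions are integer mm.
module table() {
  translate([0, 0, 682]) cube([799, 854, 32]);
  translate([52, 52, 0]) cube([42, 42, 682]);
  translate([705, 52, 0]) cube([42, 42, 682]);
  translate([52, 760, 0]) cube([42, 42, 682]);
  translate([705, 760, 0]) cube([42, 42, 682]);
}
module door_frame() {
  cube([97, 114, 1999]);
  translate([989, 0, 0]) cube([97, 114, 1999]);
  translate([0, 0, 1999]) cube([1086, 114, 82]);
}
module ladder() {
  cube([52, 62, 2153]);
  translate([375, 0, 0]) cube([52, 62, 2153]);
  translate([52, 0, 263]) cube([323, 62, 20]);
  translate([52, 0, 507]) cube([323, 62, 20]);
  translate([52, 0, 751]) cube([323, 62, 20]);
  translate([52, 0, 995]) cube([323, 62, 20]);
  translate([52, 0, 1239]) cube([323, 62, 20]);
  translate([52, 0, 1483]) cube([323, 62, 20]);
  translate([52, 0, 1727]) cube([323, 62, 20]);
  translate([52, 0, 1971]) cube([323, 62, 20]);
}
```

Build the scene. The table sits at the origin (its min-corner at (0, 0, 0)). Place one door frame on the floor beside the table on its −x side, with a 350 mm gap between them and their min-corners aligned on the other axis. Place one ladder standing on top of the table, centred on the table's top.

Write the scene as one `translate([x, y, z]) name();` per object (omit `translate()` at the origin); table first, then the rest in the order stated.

table();
translate([-1436, 0, 0]) door_frame();
translate([186, 396, 714]) ladder();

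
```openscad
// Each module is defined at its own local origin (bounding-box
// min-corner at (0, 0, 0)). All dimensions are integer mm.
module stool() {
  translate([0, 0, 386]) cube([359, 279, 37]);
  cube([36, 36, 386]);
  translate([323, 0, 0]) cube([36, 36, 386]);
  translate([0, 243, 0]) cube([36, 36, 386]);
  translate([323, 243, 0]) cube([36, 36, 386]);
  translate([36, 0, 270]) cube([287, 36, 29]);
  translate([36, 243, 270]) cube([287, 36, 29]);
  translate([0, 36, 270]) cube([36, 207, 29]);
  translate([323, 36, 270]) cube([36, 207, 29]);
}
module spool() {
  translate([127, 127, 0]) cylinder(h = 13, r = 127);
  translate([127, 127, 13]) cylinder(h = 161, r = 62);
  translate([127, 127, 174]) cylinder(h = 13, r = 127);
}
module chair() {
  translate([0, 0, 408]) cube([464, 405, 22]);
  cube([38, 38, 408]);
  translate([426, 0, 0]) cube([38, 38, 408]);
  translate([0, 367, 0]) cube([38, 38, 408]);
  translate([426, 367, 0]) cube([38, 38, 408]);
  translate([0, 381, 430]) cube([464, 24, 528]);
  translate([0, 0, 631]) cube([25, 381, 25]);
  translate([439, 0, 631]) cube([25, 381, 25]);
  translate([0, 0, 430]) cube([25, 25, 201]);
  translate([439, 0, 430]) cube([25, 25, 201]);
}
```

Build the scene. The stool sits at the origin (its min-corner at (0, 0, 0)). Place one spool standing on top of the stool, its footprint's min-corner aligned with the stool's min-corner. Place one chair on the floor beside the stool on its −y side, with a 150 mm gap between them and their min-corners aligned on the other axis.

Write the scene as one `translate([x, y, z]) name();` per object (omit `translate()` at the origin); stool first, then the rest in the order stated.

stool();
translate([0, 0, 423]) spool();
translate([0, -555, 0]) chair();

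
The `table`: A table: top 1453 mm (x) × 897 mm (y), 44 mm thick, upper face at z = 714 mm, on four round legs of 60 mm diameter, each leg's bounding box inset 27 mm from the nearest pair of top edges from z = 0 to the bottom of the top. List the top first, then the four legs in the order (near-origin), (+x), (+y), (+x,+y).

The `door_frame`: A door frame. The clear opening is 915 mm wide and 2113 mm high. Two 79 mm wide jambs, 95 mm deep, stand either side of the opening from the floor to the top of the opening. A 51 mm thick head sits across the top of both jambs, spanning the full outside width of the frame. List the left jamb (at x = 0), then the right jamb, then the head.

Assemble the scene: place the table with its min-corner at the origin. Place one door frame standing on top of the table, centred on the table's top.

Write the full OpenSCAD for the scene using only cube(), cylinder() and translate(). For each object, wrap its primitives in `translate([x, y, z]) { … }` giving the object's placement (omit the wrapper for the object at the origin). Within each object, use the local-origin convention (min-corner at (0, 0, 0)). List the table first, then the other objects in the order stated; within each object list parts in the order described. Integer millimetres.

translate([0, 0, 670]) cube([1453, 897, 44]);
translate([57, 57, 0]) cylinder(h = 670, r = 30);
translate([1396, 57, 0]) cylinder(h = 670, r = 30);
translate([57, 840, 0]) cylinder(h = 670, r = 30);
translate([1396, 840, 0]) cylinder(h = 670, r = 30);
translate([190, 401, 714]) {
  cube([79, 95, 2113]);
  translate([994, 0, 0]) cube([79, 95, 2113]);
  translate([0, 0, 2113]) cube([1073, 95, 51]);
}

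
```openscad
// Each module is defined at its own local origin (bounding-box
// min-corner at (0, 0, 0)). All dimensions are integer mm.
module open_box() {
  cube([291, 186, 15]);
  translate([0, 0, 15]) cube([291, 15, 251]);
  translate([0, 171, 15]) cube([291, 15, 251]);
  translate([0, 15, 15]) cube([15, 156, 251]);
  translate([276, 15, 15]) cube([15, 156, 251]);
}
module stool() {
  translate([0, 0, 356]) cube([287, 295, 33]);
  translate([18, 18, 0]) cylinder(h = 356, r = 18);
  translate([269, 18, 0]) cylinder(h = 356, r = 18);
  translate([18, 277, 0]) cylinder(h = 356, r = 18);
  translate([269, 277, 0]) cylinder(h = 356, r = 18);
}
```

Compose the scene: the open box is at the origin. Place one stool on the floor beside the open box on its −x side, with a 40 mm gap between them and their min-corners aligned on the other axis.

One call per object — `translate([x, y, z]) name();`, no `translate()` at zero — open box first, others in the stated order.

open_box();
translate([-327, 0, 0]) stool();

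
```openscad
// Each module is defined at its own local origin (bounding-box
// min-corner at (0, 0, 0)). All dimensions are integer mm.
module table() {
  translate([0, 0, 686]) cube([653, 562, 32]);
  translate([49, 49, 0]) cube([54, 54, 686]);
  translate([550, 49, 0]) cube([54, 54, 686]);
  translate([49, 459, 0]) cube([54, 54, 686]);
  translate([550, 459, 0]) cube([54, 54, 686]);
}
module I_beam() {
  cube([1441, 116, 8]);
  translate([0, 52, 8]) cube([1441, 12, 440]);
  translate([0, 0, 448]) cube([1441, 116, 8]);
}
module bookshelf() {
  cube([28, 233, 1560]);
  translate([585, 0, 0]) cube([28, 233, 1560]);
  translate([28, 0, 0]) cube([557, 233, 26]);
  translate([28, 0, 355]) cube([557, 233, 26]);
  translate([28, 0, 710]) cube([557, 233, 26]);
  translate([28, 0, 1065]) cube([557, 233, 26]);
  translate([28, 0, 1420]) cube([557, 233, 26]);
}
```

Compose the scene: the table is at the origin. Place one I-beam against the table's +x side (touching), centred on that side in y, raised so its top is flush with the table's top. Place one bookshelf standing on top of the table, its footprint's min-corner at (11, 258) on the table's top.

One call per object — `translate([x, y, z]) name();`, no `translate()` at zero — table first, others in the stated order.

table();
translate([653, 223, 262]) I_beam();
translate([11, 258, 718]) bookshelf();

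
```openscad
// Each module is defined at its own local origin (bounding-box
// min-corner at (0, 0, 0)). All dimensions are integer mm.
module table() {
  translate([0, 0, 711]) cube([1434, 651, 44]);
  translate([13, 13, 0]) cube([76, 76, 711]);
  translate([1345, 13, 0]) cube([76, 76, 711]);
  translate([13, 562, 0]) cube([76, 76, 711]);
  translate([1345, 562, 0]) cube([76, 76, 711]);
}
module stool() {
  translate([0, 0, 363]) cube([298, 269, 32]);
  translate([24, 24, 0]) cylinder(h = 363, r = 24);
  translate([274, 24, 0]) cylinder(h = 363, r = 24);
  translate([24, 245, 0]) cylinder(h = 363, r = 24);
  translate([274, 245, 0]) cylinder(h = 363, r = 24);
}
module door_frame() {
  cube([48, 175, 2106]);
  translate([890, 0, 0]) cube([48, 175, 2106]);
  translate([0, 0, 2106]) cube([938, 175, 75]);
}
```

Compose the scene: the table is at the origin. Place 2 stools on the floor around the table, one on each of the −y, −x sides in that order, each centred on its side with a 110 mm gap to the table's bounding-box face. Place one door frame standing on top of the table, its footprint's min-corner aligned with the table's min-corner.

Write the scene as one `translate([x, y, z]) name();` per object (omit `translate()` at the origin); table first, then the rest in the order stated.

table();
translate([568, -379, 0]) stool();
translate([-408, 191, 0]) stool();
translate([0, 0, 755]) door_frame();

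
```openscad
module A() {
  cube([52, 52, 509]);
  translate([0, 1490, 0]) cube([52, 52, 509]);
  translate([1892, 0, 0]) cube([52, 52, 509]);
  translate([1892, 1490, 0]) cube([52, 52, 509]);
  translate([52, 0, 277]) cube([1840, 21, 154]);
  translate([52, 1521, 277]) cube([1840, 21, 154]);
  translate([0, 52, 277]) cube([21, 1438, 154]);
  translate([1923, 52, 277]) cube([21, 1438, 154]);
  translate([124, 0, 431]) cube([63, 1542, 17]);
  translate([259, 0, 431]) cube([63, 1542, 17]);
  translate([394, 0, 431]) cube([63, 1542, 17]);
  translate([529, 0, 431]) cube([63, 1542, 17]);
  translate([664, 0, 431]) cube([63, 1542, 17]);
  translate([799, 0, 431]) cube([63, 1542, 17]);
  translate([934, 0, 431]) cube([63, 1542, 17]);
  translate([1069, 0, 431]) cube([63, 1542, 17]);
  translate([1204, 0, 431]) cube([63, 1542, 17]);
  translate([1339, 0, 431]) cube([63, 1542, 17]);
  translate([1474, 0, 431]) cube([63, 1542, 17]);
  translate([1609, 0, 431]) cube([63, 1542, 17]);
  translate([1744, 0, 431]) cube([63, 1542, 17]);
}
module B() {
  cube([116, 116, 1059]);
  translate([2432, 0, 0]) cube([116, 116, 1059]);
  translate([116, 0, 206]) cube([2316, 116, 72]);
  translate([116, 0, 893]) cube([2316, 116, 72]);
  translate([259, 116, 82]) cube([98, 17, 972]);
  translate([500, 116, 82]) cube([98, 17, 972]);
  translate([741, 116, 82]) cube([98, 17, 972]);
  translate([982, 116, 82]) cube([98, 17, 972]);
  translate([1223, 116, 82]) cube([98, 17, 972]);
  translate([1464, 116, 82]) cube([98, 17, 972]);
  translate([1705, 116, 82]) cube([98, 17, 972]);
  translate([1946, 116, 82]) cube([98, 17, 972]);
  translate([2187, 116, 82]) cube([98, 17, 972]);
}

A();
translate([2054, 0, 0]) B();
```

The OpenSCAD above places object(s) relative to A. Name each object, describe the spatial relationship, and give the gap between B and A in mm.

The fence section's nearest face is 110 mm from the bed frame's +x face.

A is a bed frame. B is a fence section. The fence section is on the floor beside the bed frame on its +x side. The gap between the fence section and the bed frame is 110 mm.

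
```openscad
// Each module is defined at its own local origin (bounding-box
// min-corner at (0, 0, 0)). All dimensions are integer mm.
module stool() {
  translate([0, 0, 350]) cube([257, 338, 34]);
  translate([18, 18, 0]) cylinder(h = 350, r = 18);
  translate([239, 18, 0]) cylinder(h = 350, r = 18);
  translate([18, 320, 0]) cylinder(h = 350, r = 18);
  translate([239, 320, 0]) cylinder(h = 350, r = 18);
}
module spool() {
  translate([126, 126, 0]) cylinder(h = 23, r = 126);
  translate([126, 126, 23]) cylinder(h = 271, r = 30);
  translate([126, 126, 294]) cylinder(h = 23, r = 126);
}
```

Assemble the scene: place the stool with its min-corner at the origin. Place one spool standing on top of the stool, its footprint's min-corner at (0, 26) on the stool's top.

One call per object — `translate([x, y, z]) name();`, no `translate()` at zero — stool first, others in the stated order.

stool();
translate([0, 26, 384]) spool();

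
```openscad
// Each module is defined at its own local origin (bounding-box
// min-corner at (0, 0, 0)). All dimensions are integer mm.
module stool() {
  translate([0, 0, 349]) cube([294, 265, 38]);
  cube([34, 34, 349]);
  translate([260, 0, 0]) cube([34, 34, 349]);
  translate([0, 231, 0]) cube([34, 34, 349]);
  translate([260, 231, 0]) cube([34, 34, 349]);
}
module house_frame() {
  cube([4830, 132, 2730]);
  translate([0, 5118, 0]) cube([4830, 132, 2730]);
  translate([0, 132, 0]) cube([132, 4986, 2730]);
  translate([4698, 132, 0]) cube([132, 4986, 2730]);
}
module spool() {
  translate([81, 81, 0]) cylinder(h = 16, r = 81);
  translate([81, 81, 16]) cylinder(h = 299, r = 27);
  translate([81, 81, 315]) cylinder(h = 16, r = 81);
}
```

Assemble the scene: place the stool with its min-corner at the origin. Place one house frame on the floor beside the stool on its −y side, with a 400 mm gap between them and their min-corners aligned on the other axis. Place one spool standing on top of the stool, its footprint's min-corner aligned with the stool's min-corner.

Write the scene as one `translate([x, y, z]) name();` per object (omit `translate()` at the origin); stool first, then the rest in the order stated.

stool();
translate([0, -5650, 0]) house_frame();
translate([0, 0, 387]) spool();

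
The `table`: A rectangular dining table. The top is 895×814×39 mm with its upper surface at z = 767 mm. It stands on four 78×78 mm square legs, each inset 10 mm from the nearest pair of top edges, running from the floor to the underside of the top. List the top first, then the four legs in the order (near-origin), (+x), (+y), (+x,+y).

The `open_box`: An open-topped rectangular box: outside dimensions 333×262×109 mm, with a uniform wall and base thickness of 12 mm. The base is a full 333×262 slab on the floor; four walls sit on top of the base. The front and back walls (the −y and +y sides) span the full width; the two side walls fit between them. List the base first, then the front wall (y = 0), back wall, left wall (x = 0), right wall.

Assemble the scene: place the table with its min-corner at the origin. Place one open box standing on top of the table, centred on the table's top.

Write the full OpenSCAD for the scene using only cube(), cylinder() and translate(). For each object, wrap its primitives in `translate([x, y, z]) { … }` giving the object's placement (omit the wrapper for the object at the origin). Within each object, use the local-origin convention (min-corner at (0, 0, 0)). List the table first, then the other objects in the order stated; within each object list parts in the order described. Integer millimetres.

translate([0, 0, 728]) cube([895, 814, 39]);
translate([10, 10, 0]) cube([78, 78, 728]);
translate([807, 10, 0]) cube([78, 78, 728]);
translate([10, 726, 0]) cube([78, 78, 728]);
translate([807, 726, 0]) cube([78, 78, 728]);
translate([281, 276, 767]) {
  cube([333, 262, 12]);
  translate([0, 0, 12]) cube([333, 12, 97]);
  translate([0, 250, 12]) cube([333, 12, 97]);
  translate([0, 12, 12]) cube([12, 238, 97]);
  translate([321, 12, 12]) cube([12, 238, 97]);
}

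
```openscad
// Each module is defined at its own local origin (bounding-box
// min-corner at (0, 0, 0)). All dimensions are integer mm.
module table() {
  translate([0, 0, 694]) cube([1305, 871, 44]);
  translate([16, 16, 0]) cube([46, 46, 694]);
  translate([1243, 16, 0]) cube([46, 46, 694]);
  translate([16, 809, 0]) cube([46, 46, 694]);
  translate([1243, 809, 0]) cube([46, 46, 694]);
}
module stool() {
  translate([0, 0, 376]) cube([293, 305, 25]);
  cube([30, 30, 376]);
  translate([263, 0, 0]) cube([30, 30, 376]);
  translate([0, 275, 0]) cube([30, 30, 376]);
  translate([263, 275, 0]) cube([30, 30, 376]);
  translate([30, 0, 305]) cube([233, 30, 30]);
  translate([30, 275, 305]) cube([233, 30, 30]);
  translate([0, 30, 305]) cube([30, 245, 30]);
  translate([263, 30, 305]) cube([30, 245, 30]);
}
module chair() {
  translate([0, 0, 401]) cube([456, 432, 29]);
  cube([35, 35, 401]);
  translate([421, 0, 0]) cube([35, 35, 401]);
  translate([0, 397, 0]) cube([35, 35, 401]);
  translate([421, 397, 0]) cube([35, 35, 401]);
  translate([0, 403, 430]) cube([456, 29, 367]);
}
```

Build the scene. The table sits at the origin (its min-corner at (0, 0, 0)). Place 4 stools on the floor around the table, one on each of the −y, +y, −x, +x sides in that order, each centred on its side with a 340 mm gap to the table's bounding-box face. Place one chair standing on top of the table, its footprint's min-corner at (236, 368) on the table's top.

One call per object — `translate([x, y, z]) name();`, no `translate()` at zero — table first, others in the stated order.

table();
translate([506, -645, 0]) stool();
translate([506, 1211, 0]) stool();
translate([-633, 283, 0]) stool();
translate([1645, 283, 0]) stool();
translate([236, 368, 738]) chair();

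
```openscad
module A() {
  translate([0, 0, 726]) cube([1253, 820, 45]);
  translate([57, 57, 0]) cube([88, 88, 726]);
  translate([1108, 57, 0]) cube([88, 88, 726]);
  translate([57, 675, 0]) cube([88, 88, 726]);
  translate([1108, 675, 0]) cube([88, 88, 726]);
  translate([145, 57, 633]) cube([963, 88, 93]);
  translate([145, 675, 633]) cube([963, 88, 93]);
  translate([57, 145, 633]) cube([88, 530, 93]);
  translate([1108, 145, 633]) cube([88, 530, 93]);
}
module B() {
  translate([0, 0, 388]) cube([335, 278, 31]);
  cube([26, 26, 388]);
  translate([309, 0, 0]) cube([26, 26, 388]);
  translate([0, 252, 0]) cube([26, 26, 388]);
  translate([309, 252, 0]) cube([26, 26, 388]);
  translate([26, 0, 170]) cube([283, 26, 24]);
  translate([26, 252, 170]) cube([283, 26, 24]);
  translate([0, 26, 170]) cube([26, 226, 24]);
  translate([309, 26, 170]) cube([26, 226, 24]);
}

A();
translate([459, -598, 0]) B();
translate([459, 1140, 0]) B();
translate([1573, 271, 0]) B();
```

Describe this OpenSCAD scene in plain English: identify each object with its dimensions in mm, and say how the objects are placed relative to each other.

A is a table: top 1253 mm (x) × 820 mm (y), 45 mm thick, upper face at z = 771 mm, on four 88×88 mm square legs, each inset 57 mm from the nearest pair of top edges, running from z = 0 to the bottom of the top. Four apron rails, 88 mm thick and 93 mm tall, run between adjacent legs with their top edges flush with the underside of the top and their outer faces flush with the legs' outer faces.

B is a simple wooden stool: a rectangular seat 335 mm (x) by 278 mm (y), 31 mm thick, top face at z = 419 mm, on four square legs, each 26×26 mm in cross-section. The legs rest on z = 0, each flush with a corner of the seat. Four stretchers, 26 mm wide and 24 mm tall, connect adjacent legs with their undersides at z = 170 mm, each running between the inner faces of the legs it joins and aligned with the legs' outer faces on the other axis.

Three stools sit around the table at the −y, +y, +x sides.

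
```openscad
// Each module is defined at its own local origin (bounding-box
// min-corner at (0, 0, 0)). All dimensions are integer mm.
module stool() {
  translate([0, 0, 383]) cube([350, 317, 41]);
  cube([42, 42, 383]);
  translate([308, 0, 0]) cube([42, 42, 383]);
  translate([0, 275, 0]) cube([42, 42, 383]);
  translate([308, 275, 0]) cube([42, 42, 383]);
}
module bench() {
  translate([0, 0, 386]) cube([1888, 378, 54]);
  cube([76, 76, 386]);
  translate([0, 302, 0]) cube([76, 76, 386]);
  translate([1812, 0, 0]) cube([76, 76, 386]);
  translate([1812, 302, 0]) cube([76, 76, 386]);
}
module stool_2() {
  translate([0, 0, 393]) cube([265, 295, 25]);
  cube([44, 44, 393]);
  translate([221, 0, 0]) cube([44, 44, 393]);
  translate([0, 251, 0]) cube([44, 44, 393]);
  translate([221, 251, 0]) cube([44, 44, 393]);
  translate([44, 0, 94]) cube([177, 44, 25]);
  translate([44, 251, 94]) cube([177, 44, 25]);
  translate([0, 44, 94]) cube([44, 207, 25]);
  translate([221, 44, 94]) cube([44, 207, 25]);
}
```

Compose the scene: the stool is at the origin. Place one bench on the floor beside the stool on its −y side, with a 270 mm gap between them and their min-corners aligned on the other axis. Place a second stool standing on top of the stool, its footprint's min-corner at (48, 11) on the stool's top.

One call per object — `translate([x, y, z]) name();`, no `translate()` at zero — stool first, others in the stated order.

stool();
translate([0, -648, 0]) bench();
translate([48, 11, 424]) stool_2();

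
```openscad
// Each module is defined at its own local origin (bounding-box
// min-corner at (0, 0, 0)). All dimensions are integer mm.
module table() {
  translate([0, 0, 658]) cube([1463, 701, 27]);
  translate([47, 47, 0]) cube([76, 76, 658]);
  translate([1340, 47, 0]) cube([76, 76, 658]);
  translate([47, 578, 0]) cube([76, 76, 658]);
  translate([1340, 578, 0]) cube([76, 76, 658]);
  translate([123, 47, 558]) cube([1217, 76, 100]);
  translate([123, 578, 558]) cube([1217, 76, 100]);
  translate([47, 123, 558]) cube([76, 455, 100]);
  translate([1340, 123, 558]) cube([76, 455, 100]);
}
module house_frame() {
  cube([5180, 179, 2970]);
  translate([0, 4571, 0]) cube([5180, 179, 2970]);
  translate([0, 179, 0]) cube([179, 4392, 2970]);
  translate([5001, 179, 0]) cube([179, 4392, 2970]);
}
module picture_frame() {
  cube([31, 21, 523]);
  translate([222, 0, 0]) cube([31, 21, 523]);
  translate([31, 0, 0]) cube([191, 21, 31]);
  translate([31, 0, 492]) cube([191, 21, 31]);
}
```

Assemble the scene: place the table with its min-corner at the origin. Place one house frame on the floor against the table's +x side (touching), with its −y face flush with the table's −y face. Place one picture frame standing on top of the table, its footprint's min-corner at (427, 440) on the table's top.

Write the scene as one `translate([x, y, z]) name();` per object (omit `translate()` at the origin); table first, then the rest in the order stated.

table();
translate([1463, 0, 0]) house_frame();
translate([427, 440, 685]) picture_frame();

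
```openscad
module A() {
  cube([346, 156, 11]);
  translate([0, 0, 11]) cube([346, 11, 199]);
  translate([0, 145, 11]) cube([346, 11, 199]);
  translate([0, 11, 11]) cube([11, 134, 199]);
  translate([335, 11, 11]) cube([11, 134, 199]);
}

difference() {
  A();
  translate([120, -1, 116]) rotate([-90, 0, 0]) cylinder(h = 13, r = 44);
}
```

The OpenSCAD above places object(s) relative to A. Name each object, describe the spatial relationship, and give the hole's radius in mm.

The subtracted cylinder has r = 44 mm.

A is an open box. The open box has a circular hole through its front wall. The hole's radius is 44 mm.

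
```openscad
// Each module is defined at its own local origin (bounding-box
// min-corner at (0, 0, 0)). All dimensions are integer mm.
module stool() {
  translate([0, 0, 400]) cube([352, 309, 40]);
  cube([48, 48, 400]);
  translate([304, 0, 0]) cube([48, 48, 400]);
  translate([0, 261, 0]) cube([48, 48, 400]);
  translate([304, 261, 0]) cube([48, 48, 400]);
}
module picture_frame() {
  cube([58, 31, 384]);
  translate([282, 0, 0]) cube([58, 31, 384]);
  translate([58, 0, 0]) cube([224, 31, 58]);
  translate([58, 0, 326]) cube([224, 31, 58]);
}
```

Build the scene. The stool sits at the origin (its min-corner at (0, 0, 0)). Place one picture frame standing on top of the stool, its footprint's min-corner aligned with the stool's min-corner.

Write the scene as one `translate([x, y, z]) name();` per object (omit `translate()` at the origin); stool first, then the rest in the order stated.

stool();
translate([0, 0, 440]) picture_frame();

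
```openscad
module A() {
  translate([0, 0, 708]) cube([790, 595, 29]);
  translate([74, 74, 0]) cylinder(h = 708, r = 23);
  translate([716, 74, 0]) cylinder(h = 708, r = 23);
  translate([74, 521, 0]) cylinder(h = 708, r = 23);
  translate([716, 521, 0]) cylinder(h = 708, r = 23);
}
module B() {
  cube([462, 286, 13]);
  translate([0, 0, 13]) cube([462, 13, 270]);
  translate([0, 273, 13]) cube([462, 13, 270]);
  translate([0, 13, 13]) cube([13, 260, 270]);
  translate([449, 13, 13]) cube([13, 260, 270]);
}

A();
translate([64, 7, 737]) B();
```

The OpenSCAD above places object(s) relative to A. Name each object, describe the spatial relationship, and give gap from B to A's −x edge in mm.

The open box's min-x is at 64; the table's min-x is 0; gap = 64 mm.

A is a table. B is an open box. The open box is on top of the table. The gap from the open box to the table's −x edge is 64 mm.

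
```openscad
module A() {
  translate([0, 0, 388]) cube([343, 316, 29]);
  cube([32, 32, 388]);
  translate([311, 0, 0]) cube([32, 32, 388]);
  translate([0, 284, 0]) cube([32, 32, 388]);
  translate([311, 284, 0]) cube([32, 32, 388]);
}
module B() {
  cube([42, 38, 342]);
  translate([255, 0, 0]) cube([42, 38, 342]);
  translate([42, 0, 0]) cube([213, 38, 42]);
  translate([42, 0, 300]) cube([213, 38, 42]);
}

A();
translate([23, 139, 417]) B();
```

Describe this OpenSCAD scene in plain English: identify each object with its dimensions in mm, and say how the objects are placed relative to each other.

A is a four-legged stool. The seat is 343×316 mm, 29 mm thick, top at z = 417 mm. It stands on four square legs, each 32×32 mm in cross-section, from z = 0 to the seat underside, each flush with a corner of the seat.

B is a picture frame with a 213×258 mm rectangular opening (x by z) and a uniform 42 mm border on every side. Frame depth is 38 mm along y. It is built from two vertical stiles running the full outside height and two horizontal rails spanning the gap between the stiles.

The picture frame is on top of the stool, centred.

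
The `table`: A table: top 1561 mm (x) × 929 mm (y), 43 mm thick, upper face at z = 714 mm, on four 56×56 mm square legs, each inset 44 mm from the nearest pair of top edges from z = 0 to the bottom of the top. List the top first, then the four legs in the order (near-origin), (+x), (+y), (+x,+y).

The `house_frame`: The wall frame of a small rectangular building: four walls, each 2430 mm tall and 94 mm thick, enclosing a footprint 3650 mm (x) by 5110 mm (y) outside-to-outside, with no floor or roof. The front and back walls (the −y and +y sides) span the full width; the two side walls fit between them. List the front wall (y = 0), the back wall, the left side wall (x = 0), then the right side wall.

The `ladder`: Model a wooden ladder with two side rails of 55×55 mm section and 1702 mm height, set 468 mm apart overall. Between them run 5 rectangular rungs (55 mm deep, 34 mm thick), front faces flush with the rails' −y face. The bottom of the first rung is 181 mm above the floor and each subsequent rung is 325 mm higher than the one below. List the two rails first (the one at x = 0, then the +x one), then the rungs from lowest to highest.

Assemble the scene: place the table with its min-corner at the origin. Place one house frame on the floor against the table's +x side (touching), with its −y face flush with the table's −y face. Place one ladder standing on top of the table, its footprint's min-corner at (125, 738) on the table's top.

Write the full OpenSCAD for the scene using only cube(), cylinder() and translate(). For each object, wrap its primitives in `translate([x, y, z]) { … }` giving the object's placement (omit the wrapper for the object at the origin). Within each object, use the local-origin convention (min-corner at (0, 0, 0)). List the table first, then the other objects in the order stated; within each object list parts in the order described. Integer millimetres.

translate([0, 0, 671]) cube([1561, 929, 43]);
translate([44, 44, 0]) cube([56, 56, 671]);
translate([1461, 44, 0]) cube([56, 56, 671]);
translate([44, 829, 0]) cube([56, 56, 671]);
translate([1461, 829, 0]) cube([56, 56, 671]);
translate([1561, 0, 0]) {
  cube([3650, 94, 2430]);
  translate([0, 5016, 0]) cube([3650, 94, 2430]);
  translate([0, 94, 0]) cube([94, 4922, 2430]);
  translate([3556, 94, 0]) cube([94, 4922, 2430]);
}
translate([125, 738, 714]) {
  cube([55, 55, 1702]);
  translate([413, 0, 0]) cube([55, 55, 1702]);
  translate([55, 0, 181]) cube([358, 55, 34]);
  translate([55, 0, 506]) cube([358, 55, 34]);
  translate([55, 0, 831]) cube([358, 55, 34]);
  translate([55, 0, 1156]) cube([358, 55, 34]);
  translate([55, 0, 1481]) cube([358, 55, 34]);
}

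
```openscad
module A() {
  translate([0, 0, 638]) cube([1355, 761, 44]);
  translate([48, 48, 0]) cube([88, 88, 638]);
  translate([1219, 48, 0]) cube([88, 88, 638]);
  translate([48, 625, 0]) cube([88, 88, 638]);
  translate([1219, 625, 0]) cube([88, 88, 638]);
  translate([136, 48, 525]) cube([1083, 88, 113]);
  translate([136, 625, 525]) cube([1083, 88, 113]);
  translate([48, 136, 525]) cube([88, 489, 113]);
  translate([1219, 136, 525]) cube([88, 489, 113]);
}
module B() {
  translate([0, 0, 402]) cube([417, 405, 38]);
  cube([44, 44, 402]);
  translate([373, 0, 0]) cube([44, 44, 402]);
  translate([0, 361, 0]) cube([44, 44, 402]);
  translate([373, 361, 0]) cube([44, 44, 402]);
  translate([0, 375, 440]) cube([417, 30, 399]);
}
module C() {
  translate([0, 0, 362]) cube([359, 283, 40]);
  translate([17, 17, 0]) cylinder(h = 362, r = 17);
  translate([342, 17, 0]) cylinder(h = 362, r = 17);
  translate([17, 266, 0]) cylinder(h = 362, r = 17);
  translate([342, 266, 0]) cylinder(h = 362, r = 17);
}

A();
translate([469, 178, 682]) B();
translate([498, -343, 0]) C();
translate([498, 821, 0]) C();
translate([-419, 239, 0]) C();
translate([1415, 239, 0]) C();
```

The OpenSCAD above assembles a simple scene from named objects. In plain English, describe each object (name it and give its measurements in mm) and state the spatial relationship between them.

A is a rectangular dining table. The top is 1355×761×44 mm with its upper surface at z = 682 mm. It stands on four 88×88 mm square legs, each inset 48 mm from the nearest pair of top edges, running from the floor to the underside of the top. Four apron rails, 88 mm thick and 113 mm tall, run between adjacent legs with their top edges flush with the underside of the top and their outer faces flush with the legs' outer faces.

B is a chair: 417×405 mm seat, 38 mm thick, top at z = 440 mm, on four 44 mm square corner legs flush with the seat edges. A 30 mm thick backrest slab spans the full seat width, extending 399 mm above the seat top, its back face flush with the seat's +y edge.

C is a four-legged stool. The seat is a 359×283×40 mm slab whose top surface is at z = 402 mm; four round legs, each 34 mm in diameter, run from the floor (z = 0) to the underside of the seat, each leg's axis is inset half a diameter from the nearest pair of seat edges (so the leg's bounding box is flush with the corner).

The chair is on top of the table, centred. Four stools sit around the table at the −y, +y, −x, +x sides.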